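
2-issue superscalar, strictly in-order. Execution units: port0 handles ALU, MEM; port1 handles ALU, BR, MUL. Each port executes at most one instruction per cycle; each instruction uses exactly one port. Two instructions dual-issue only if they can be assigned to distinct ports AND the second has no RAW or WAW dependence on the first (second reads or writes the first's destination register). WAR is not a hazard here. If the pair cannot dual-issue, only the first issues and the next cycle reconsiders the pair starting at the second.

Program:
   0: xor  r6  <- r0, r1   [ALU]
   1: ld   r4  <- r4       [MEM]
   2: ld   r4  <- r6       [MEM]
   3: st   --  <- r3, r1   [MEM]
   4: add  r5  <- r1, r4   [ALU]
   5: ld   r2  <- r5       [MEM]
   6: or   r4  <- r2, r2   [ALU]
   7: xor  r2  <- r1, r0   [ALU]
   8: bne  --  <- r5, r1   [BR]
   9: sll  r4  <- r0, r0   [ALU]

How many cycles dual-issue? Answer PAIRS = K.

[0] i0+i1  xor ld  -- 2-wide
[1] i2  ld  -- no-port MEM/MEM
[2] i3+i4  st add  -- 2-wide
[3] i5  ld  -- RAW r2
[4] i6+i7  or xor  -- 2-wide
[5] i8+i9  bne sll  -- 2-wide

PAIRS = 4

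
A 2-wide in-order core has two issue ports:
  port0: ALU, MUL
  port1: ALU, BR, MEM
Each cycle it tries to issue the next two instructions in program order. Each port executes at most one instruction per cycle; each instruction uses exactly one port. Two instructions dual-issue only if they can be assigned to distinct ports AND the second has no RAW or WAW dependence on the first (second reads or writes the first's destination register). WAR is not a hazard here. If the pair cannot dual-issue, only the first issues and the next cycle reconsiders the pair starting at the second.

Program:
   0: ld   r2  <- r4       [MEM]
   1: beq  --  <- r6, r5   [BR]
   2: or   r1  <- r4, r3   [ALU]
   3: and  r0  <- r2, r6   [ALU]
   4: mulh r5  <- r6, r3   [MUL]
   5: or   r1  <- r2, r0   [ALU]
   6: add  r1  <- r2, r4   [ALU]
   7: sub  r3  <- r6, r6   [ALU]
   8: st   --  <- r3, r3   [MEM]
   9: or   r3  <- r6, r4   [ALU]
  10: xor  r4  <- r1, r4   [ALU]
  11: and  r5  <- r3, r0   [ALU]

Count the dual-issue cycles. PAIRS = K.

PAIRS = 5

c0: i0 ld  no-port MEM/BR
c1: i1/i2 beq or  dual
c2: i3/i4 and mulh  dual
c3: i5 or  WAW r1
c4: i6/i7 add sub  dual
c5: i8/i9 st or  dual
c6: i10/i11 xor and  dual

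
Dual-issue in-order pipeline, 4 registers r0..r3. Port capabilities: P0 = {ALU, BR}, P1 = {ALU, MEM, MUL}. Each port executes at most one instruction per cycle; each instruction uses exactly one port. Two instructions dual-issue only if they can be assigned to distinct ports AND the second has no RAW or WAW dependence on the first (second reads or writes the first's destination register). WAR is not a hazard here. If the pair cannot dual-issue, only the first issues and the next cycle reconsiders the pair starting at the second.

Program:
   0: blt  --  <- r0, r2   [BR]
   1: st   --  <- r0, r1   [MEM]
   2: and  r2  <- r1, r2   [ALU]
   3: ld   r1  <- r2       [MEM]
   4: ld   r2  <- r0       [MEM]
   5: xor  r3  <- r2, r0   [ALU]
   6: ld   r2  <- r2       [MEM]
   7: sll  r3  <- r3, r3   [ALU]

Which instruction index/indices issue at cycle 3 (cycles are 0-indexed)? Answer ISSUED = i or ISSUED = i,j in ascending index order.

c0: i0,i1 blt/st  pair
c1: i2 and  RAW r2
c2: i3 ld  no-port MEM/MEM
c3: i4 ld  RAW r2
c4: i5,i6 xor/ld  pair
c5: i7 sll  tail

ISSUED = 4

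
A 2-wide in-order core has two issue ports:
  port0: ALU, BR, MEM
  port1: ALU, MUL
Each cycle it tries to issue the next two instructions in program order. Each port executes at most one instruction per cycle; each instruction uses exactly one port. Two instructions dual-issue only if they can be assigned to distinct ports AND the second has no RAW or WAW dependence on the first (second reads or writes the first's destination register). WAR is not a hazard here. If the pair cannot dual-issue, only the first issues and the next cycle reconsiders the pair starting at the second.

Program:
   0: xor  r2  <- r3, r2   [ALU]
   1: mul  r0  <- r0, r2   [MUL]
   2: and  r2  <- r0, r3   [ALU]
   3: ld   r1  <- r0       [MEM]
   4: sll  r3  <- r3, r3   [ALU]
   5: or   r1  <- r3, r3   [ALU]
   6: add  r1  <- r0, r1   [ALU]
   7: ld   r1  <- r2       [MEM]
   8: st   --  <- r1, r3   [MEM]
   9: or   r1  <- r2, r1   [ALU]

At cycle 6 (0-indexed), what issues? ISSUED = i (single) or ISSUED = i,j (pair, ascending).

t=0 i0:xor.ALU ; RAW r2
t=1 i1:mul.MUL ; RAW r0
t=2 i2+i3:and.ALU/ld.MEM ; dual
t=3 i4:sll.ALU ; RAW r3
t=4 i5:or.ALU ; RAW+WAW r1
t=5 i6:add.ALU ; WAW r1
t=6 i7:ld.MEM ; no-port MEM/MEM
t=7 i8+i9:st.MEM/or.ALU ; dual

ISSUED = 7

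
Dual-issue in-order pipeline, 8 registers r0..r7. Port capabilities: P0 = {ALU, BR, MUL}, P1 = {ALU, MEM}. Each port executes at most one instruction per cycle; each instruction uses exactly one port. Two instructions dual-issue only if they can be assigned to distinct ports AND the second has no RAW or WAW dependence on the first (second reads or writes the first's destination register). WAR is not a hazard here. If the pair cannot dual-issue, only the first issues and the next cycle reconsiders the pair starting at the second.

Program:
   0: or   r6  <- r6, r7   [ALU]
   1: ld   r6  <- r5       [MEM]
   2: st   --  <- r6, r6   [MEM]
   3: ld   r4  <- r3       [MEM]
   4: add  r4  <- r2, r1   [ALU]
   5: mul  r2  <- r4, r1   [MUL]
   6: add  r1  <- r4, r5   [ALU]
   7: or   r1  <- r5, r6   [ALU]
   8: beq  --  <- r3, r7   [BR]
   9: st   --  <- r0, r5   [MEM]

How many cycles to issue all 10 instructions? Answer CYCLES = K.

CYCLES = 8

  cy0 -> i0 (or.ALU) WAW r6
  cy1 -> i1 (ld.MEM) no-port MEM/MEM
  cy2 -> i2 (st.MEM) no-port MEM/MEM
  cy3 -> i3 (ld.MEM) WAW r4
  cy4 -> i4 (add.ALU) RAW r4
  cy5 -> i5,i6 (mul.MUL+add.ALU) 2-wide
  cy6 -> i7,i8 (or.ALU+beq.BR) 2-wide
  cy7 -> i9 (st.MEM) tail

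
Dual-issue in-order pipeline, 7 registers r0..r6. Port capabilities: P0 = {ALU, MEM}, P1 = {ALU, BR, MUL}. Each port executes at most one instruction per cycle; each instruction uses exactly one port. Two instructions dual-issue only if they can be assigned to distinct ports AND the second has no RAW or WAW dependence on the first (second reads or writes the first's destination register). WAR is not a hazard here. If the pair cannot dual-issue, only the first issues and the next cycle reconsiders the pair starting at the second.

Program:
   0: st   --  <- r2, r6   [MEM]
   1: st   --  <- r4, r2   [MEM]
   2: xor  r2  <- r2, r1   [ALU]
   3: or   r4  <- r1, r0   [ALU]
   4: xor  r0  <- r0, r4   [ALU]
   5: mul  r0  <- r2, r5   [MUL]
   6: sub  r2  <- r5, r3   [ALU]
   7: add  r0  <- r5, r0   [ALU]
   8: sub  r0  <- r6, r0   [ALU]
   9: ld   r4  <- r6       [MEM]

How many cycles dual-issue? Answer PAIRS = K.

PAIRS = 3

#0 head=0: st i0 no-port MEM/MEM
#1 head=1: st xor i1,i2 pair
#2 head=3: or i3 RAW r4
#3 head=4: xor i4 WAW r0
#4 head=5: mul sub i5,i6 pair
#5 head=7: add i7 RAW+WAW r0
#6 head=8: sub ld i8,i9 pair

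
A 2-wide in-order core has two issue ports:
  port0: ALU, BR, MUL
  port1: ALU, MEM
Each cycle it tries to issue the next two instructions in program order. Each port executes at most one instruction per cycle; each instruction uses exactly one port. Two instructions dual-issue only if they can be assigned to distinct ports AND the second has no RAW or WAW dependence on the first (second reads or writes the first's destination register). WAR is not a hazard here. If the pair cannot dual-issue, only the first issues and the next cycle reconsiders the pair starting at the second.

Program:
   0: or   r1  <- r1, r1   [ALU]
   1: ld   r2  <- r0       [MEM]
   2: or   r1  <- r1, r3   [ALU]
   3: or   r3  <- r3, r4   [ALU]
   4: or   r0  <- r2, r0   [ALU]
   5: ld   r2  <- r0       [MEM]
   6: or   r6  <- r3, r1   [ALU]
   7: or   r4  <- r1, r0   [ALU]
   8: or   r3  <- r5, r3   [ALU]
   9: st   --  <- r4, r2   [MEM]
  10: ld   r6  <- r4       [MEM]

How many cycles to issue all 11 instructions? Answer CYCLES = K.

#0 head=0: or;ld i0,i1 2-wide
#1 head=2: or;or i2,i3 2-wide
#2 head=4: or i4 RAW r0
#3 head=5: ld;or i5,i6 2-wide
#4 head=7: or;or i7,i8 2-wide
#5 head=9: st i9 no-port MEM/MEM
#6 head=10: ld i10 tail

CYCLES = 7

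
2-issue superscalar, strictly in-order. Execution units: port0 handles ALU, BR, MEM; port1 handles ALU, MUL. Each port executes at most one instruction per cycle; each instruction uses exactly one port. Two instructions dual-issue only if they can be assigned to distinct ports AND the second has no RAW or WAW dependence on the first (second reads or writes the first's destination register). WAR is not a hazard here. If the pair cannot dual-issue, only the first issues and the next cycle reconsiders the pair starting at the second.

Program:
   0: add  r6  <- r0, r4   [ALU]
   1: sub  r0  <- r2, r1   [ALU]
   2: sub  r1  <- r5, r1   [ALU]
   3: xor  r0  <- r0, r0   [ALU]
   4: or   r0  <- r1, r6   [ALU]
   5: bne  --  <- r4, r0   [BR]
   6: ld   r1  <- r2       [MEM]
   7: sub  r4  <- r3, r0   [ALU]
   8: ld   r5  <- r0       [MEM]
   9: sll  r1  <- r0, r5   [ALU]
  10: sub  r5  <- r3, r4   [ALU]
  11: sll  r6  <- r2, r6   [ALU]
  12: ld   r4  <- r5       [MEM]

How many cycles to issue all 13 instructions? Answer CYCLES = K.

c0: i0/i1 add.ALU sub.ALU  dual
c1: i2/i3 sub.ALU xor.ALU  dual
c2: i4 or.ALU  RAW r0
c3: i5 bne.BR  no-port BR/MEM
c4: i6/i7 ld.MEM sub.ALU  dual
c5: i8 ld.MEM  RAW r5
c6: i9/i10 sll.ALU sub.ALU  dual
c7: i11/i12 sll.ALU ld.MEM  dual

CYCLES = 8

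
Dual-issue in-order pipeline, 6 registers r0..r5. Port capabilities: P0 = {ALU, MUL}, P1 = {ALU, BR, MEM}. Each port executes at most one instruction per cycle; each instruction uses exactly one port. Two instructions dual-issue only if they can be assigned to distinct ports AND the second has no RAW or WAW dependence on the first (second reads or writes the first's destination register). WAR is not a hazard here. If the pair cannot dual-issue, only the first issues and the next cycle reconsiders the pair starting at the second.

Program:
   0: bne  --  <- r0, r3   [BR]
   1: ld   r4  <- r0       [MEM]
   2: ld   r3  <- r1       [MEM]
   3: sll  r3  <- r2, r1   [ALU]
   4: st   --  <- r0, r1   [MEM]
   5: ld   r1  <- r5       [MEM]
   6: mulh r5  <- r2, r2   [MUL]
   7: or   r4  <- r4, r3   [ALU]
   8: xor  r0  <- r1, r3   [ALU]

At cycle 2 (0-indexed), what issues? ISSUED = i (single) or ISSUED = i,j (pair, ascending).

ISSUED = 2

0. bne @i0  | no-port BR/MEM
1. ld @i1  | no-port MEM/MEM
2. ld @i2  | WAW r3
3. sll st @i3/i4  | 2-wide
4. ld mulh @i5/i6  | 2-wide
5. or xor @i7/i8  | 2-wide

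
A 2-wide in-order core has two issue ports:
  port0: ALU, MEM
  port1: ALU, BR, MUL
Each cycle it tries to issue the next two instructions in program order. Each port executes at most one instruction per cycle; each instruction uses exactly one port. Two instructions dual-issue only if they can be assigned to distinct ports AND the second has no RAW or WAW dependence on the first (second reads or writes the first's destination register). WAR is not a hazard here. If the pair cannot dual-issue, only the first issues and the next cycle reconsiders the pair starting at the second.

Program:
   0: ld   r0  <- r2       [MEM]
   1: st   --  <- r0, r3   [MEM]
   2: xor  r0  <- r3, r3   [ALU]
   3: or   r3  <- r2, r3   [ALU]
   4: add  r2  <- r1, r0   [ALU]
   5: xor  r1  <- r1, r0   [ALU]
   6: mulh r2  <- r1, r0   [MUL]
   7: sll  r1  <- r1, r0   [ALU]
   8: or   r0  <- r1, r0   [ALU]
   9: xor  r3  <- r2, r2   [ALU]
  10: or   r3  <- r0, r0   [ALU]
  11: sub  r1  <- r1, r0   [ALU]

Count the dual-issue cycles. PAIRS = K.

PAIRS = 5

c0: i0 ld  no-port MEM/MEM
c1: i1/i2 st/xor  dual
c2: i3/i4 or/add  dual
c3: i5 xor  RAW r1
c4: i6/i7 mulh/sll  dual
c5: i8/i9 or/xor  dual
c6: i10/i11 or/sub  dual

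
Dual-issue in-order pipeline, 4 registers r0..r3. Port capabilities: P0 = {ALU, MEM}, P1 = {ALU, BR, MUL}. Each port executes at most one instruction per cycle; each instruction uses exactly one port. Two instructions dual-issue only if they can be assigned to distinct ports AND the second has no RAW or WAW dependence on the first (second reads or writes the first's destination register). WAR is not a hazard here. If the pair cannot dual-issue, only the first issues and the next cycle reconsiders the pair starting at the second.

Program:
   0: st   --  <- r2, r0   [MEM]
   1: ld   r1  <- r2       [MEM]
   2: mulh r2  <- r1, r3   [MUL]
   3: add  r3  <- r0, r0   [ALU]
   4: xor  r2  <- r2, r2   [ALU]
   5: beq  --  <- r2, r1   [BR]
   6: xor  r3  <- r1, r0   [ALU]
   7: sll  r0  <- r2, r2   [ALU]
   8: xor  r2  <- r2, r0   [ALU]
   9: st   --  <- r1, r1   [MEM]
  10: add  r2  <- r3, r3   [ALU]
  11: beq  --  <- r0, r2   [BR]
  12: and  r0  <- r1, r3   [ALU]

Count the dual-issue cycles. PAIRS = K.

  cy0 -> i0 (st) no-port MEM/MEM
  cy1 -> i1 (ld) RAW r1
  cy2 -> i2,i3 (mulh;add) 2-wide
  cy3 -> i4 (xor) RAW r2
  cy4 -> i5,i6 (beq;xor) 2-wide
  cy5 -> i7 (sll) RAW r0
  cy6 -> i8,i9 (xor;st) 2-wide
  cy7 -> i10 (add) RAW r2
  cy8 -> i11,i12 (beq;and) 2-wide

PAIRS = 4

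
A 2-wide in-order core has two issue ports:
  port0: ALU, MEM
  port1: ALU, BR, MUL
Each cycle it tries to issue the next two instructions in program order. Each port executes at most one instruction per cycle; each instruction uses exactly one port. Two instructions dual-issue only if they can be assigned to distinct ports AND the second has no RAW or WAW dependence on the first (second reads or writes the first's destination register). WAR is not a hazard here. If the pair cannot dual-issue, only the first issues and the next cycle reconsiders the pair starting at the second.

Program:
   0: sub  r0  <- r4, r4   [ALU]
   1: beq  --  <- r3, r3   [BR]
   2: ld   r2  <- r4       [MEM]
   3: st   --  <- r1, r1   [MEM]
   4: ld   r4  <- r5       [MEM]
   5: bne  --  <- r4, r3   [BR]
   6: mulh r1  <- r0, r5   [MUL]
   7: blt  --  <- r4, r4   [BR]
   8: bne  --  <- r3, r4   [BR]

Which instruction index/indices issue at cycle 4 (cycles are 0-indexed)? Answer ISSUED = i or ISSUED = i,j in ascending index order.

ISSUED = 5

#0 head=0: sub.ALU;beq.BR i0&i1 2-wide
#1 head=2: ld.MEM i2 no-port MEM/MEM
#2 head=3: st.MEM i3 no-port MEM/MEM
#3 head=4: ld.MEM i4 RAW r4
#4 head=5: bne.BR i5 no-port BR/MUL
#5 head=6: mulh.MUL i6 no-port MUL/BR
#6 head=7: blt.BR i7 no-port BR/BR
#7 head=8: bne.BR i8 tail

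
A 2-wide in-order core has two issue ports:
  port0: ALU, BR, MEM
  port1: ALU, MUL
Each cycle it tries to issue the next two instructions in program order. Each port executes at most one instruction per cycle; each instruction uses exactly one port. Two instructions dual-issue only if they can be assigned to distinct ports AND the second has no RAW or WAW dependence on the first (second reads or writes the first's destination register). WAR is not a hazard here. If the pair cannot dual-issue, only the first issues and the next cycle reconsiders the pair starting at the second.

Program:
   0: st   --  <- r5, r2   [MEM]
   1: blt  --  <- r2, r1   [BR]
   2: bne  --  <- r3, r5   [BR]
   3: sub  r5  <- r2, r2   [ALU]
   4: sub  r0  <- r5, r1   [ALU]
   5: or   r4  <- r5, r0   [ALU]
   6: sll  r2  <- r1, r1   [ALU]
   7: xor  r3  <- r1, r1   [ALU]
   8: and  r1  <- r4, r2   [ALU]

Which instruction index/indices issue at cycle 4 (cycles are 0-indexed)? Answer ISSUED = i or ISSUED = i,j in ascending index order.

[0] i0  st  -- no-port MEM/BR
[1] i1  blt  -- no-port BR/BR
[2] i2+i3  bne/sub  -- pair
[3] i4  sub  -- RAW r0
[4] i5+i6  or/sll  -- pair
[5] i7+i8  xor/and  -- pair

ISSUED = 5,6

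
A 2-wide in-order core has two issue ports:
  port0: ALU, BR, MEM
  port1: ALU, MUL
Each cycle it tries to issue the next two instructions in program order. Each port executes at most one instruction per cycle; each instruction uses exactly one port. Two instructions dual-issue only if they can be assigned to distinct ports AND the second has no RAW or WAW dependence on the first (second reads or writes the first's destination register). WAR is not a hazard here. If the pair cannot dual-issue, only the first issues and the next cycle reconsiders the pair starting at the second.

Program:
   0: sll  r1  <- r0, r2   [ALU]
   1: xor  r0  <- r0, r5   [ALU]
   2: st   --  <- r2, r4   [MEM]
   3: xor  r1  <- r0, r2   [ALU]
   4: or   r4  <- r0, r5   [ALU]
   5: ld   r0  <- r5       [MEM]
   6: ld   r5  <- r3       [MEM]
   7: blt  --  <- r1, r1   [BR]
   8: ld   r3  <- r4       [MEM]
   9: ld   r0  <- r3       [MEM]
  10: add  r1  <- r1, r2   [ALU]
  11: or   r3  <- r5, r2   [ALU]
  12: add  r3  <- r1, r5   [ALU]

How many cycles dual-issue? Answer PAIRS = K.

[0] i0/i1  sll xor  -- dual
[1] i2/i3  st xor  -- dual
[2] i4/i5  or ld  -- dual
[3] i6  ld  -- no-port MEM/BR
[4] i7  blt  -- no-port BR/MEM
[5] i8  ld  -- no-port MEM/MEM
[6] i9/i10  ld add  -- dual
[7] i11  or  -- WAW r3
[8] i12  add  -- tail

PAIRS = 4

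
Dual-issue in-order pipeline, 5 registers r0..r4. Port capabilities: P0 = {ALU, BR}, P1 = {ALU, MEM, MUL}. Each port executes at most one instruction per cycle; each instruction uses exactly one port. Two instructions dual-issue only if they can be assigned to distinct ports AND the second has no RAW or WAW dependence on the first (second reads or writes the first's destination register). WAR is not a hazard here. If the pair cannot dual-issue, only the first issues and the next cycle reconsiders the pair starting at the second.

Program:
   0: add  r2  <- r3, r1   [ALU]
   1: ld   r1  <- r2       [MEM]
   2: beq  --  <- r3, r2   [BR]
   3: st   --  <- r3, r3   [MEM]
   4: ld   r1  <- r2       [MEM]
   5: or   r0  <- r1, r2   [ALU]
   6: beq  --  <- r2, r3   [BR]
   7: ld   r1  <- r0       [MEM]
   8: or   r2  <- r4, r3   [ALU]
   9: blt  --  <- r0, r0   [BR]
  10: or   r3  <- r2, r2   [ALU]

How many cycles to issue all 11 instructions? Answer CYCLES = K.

CYCLES = 7

[0] i0  add.ALU  -- RAW r2
[1] i1/i2  ld.MEM beq.BR  -- 2-wide
[2] i3  st.MEM  -- no-port MEM/MEM
[3] i4  ld.MEM  -- RAW r1
[4] i5/i6  or.ALU beq.BR  -- 2-wide
[5] i7/i8  ld.MEM or.ALU  -- 2-wide
[6] i9/i10  blt.BR or.ALU  -- 2-wide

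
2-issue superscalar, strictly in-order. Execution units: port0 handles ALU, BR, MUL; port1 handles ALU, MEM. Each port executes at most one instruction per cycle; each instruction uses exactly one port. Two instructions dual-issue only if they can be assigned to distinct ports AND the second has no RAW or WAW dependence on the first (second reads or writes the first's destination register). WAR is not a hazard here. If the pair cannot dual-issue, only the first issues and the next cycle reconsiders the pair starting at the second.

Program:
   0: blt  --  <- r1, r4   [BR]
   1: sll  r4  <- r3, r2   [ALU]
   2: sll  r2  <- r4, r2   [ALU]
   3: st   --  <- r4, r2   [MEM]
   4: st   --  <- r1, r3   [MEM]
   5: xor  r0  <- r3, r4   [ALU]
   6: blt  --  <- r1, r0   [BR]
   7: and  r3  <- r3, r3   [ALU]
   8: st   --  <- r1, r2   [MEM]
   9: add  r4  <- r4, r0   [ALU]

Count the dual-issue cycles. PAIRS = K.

PAIRS = 4

  cy0 -> i0,i1 (blt.BR/sll.ALU) 2-wide
  cy1 -> i2 (sll.ALU) RAW r2
  cy2 -> i3 (st.MEM) no-port MEM/MEM
  cy3 -> i4,i5 (st.MEM/xor.ALU) 2-wide
  cy4 -> i6,i7 (blt.BR/and.ALU) 2-wide
  cy5 -> i8,i9 (st.MEM/add.ALU) 2-wide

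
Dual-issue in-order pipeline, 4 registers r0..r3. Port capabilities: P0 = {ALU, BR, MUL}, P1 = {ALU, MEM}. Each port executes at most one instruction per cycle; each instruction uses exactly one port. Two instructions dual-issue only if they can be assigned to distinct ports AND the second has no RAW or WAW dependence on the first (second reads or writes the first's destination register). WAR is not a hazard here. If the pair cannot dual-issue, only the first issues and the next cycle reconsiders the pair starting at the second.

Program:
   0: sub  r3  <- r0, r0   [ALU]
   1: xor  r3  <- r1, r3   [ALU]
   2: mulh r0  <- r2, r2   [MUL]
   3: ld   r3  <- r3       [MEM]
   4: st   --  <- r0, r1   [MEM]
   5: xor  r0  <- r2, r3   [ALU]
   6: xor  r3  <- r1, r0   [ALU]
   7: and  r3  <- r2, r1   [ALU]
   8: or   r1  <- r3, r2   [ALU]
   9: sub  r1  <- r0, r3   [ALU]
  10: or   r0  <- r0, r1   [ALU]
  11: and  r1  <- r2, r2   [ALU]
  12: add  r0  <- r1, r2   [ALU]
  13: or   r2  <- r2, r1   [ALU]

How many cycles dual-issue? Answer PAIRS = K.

[0] i0  sub  -- RAW+WAW r3
[1] i1&i2  xor mulh  -- dual
[2] i3  ld  -- no-port MEM/MEM
[3] i4&i5  st xor  -- dual
[4] i6  xor  -- WAW r3
[5] i7  and  -- RAW r3
[6] i8  or  -- WAW r1
[7] i9  sub  -- RAW r1
[8] i10&i11  or and  -- dual
[9] i12&i13  add or  -- dual

PAIRS = 4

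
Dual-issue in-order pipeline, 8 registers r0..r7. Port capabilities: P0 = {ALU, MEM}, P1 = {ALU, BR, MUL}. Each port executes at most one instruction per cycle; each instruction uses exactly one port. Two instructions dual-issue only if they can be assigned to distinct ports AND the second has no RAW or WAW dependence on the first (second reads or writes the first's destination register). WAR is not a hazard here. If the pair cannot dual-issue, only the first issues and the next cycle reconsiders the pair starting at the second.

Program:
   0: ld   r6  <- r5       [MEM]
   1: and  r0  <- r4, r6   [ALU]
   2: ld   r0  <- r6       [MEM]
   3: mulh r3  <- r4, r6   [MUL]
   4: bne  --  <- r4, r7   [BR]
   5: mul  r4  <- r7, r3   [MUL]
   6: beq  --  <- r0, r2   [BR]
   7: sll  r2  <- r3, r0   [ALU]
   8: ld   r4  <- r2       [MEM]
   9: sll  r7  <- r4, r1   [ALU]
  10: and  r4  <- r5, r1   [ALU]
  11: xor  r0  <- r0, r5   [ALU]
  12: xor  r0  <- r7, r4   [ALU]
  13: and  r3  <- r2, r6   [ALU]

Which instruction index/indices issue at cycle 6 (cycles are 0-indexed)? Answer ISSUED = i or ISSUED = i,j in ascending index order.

ISSUED = 8

t=0 i0:ld.MEM ; RAW r6
t=1 i1:and.ALU ; WAW r0
t=2 i2/i3:ld.MEM/mulh.MUL ; dual
t=3 i4:bne.BR ; no-port BR/MUL
t=4 i5:mul.MUL ; no-port MUL/BR
t=5 i6/i7:beq.BR/sll.ALU ; dual
t=6 i8:ld.MEM ; RAW r4
t=7 i9/i10:sll.ALU/and.ALU ; dual
t=8 i11:xor.ALU ; WAW r0
t=9 i12/i13:xor.ALU/and.ALU ; dual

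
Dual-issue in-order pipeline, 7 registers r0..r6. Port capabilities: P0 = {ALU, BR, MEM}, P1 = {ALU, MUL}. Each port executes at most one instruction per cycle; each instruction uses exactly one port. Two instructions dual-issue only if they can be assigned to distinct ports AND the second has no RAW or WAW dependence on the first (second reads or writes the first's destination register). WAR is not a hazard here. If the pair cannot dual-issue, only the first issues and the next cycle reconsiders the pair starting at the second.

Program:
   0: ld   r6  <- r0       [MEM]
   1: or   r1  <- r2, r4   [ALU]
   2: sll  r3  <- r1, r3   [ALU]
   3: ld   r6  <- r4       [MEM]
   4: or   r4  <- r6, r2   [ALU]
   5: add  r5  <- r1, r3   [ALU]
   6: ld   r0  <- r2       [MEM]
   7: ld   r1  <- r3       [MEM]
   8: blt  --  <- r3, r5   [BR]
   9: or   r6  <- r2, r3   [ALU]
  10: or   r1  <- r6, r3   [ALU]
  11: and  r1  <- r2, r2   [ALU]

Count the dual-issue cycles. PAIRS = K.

  cy0 -> i0/i1 (ld+or) dual
  cy1 -> i2/i3 (sll+ld) dual
  cy2 -> i4/i5 (or+add) dual
  cy3 -> i6 (ld) no-port MEM/MEM
  cy4 -> i7 (ld) no-port MEM/BR
  cy5 -> i8/i9 (blt+or) dual
  cy6 -> i10 (or) WAW r1
  cy7 -> i11 (and) tail

PAIRS = 4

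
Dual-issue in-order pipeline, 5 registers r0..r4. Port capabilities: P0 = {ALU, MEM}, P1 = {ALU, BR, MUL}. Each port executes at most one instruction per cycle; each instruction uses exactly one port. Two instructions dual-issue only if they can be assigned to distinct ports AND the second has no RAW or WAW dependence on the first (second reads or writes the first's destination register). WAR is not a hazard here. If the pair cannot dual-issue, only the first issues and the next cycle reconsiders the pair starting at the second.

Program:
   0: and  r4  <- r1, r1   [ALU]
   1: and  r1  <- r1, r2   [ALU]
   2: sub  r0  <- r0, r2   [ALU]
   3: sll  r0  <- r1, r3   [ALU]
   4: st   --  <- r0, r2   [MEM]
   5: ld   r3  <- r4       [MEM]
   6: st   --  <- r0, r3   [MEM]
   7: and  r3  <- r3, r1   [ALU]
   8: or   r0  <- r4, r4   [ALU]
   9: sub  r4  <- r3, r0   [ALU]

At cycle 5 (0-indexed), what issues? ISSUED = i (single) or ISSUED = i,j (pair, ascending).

t=0 i0/i1:and.ALU and.ALU ; dual
t=1 i2:sub.ALU ; WAW r0
t=2 i3:sll.ALU ; RAW r0
t=3 i4:st.MEM ; no-port MEM/MEM
t=4 i5:ld.MEM ; no-port MEM/MEM
t=5 i6/i7:st.MEM and.ALU ; dual
t=6 i8:or.ALU ; RAW r0
t=7 i9:sub.ALU ; tail

ISSUED = 6,7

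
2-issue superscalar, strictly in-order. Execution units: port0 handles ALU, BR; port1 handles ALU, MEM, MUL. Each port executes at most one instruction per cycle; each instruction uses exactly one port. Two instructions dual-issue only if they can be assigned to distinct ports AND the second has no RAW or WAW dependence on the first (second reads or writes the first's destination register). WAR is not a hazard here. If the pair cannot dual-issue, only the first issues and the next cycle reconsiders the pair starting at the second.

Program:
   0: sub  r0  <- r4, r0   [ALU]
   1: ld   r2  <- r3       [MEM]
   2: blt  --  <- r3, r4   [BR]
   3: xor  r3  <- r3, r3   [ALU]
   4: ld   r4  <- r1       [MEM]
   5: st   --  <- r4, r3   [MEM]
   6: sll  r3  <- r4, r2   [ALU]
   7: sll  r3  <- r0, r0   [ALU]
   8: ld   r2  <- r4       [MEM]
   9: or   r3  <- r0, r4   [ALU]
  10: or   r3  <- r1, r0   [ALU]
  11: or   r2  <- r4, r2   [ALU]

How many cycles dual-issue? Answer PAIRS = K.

PAIRS = 5

[0] i0/i1  sub;ld  -- pair
[1] i2/i3  blt;xor  -- pair
[2] i4  ld  -- no-port MEM/MEM
[3] i5/i6  st;sll  -- pair
[4] i7/i8  sll;ld  -- pair
[5] i9  or  -- WAW r3
[6] i10/i11  or;or  -- pair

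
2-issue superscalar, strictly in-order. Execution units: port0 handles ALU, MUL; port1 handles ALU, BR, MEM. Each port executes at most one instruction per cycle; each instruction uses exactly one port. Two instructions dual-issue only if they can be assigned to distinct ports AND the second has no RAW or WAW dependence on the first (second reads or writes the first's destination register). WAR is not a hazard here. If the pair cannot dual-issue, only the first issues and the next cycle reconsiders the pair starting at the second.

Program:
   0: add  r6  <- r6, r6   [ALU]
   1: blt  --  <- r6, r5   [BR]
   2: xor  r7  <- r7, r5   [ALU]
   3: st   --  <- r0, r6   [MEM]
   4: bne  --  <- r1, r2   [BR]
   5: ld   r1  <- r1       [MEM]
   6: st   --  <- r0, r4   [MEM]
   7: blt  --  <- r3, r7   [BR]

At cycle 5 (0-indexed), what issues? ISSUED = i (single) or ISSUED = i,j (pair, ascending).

ISSUED = 6

#0 head=0: add.ALU i0 RAW r6
#1 head=1: blt.BR;xor.ALU i1+i2 2-wide
#2 head=3: st.MEM i3 no-port MEM/BR
#3 head=4: bne.BR i4 no-port BR/MEM
#4 head=5: ld.MEM i5 no-port MEM/MEM
#5 head=6: st.MEM i6 no-port MEM/BR
#6 head=7: blt.BR i7 tail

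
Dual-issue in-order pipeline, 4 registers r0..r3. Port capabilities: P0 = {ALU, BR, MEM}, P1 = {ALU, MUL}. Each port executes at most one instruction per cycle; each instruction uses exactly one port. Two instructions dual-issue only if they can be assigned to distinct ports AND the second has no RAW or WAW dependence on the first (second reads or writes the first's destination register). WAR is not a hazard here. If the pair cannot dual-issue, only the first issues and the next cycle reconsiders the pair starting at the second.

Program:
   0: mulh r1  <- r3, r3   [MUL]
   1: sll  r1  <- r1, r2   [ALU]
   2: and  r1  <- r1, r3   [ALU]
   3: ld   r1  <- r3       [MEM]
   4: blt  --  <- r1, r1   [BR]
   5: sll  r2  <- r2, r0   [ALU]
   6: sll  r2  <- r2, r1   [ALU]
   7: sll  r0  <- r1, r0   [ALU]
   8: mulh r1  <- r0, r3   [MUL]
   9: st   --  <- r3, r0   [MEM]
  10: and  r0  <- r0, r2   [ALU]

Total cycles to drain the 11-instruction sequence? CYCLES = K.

CYCLES = 8

  cy0 -> i0 (mulh) RAW+WAW r1
  cy1 -> i1 (sll) RAW+WAW r1
  cy2 -> i2 (and) WAW r1
  cy3 -> i3 (ld) no-port MEM/BR
  cy4 -> i4/i5 (blt sll) pair
  cy5 -> i6/i7 (sll sll) pair
  cy6 -> i8/i9 (mulh st) pair
  cy7 -> i10 (and) tail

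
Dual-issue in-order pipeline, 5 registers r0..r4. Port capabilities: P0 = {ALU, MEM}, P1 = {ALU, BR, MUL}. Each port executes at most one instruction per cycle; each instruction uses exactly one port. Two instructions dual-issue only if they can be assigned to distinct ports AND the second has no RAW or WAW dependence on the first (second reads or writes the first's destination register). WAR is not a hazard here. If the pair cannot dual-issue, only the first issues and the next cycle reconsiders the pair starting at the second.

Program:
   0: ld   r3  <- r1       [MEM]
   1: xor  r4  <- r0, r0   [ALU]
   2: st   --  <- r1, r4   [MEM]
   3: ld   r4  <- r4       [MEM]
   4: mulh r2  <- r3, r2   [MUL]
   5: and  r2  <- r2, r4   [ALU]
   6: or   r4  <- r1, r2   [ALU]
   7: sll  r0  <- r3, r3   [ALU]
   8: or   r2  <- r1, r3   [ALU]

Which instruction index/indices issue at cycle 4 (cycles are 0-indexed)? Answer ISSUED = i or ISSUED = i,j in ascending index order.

0. ld.MEM+xor.ALU @i0,i1  | pair
1. st.MEM @i2  | no-port MEM/MEM
2. ld.MEM+mulh.MUL @i3,i4  | pair
3. and.ALU @i5  | RAW r2
4. or.ALU+sll.ALU @i6,i7  | pair
5. or.ALU @i8  | tail

ISSUED = 6,7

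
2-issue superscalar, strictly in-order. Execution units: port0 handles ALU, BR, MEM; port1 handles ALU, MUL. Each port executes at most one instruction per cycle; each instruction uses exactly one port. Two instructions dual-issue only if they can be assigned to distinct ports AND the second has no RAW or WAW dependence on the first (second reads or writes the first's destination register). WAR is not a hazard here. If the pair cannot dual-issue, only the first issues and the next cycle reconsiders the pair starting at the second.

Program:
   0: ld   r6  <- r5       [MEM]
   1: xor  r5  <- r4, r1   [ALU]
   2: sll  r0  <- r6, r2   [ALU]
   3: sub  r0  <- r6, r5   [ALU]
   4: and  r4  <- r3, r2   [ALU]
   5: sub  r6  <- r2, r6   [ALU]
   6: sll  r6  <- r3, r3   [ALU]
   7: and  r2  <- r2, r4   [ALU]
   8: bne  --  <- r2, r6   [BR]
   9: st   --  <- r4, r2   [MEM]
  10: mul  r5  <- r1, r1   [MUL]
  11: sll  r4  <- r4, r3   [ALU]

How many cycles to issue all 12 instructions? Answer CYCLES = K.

[0] i0&i1  ld.MEM/xor.ALU  -- pair
[1] i2  sll.ALU  -- WAW r0
[2] i3&i4  sub.ALU/and.ALU  -- pair
[3] i5  sub.ALU  -- WAW r6
[4] i6&i7  sll.ALU/and.ALU  -- pair
[5] i8  bne.BR  -- no-port BR/MEM
[6] i9&i10  st.MEM/mul.MUL  -- pair
[7] i11  sll.ALU  -- tail

CYCLES = 8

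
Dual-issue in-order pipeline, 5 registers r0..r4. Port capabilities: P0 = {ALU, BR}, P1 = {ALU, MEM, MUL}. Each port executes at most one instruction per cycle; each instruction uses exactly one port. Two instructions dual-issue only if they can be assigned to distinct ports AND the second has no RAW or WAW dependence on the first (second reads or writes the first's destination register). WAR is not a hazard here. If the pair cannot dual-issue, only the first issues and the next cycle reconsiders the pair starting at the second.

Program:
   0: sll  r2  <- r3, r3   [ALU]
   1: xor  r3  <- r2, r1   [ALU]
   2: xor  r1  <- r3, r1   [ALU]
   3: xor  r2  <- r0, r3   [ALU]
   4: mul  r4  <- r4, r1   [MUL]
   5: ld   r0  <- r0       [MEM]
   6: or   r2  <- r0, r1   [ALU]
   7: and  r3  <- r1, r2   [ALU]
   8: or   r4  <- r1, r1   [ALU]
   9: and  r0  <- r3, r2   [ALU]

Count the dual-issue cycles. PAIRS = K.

c0: i0 sll  RAW r2
c1: i1 xor  RAW r3
c2: i2,i3 xor xor  dual
c3: i4 mul  no-port MUL/MEM
c4: i5 ld  RAW r0
c5: i6 or  RAW r2
c6: i7,i8 and or  dual
c7: i9 and  tail

PAIRS = 2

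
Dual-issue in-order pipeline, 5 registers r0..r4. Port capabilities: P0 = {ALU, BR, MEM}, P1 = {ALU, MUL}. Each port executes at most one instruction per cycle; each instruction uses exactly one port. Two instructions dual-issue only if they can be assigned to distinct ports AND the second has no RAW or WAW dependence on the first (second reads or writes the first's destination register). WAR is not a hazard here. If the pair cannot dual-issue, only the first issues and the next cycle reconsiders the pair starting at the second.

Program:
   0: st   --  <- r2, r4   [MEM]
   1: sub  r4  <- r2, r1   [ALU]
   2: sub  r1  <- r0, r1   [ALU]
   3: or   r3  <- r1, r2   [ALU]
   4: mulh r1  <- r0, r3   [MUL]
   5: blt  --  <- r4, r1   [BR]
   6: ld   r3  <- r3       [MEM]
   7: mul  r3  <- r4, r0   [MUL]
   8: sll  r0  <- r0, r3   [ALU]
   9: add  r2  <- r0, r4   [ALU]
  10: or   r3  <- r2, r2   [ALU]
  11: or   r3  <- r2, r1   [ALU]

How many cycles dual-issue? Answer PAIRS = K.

  cy0 -> i0/i1 (st sub) pair
  cy1 -> i2 (sub) RAW r1
  cy2 -> i3 (or) RAW r3
  cy3 -> i4 (mulh) RAW r1
  cy4 -> i5 (blt) no-port BR/MEM
  cy5 -> i6 (ld) WAW r3
  cy6 -> i7 (mul) RAW r3
  cy7 -> i8 (sll) RAW r0
  cy8 -> i9 (add) RAW r2
  cy9 -> i10 (or) WAW r3
  cy10 -> i11 (or) tail

PAIRS = 1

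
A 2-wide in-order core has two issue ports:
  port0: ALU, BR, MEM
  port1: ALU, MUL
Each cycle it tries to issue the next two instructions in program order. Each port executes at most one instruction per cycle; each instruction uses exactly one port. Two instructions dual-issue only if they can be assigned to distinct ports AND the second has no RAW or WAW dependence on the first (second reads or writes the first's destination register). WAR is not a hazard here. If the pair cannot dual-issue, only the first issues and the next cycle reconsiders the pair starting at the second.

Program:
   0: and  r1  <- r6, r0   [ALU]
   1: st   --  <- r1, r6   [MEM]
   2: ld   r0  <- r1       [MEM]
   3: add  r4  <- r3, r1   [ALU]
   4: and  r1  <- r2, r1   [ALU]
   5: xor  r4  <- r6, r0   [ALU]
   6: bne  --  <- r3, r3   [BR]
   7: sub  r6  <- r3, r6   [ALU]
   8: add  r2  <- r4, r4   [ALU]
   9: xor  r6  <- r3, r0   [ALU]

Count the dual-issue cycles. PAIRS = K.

0. and.ALU @i0  | RAW r1
1. st.MEM @i1  | no-port MEM/MEM
2. ld.MEM add.ALU @i2&i3  | pair
3. and.ALU xor.ALU @i4&i5  | pair
4. bne.BR sub.ALU @i6&i7  | pair
5. add.ALU xor.ALU @i8&i9  | pair

PAIRS = 4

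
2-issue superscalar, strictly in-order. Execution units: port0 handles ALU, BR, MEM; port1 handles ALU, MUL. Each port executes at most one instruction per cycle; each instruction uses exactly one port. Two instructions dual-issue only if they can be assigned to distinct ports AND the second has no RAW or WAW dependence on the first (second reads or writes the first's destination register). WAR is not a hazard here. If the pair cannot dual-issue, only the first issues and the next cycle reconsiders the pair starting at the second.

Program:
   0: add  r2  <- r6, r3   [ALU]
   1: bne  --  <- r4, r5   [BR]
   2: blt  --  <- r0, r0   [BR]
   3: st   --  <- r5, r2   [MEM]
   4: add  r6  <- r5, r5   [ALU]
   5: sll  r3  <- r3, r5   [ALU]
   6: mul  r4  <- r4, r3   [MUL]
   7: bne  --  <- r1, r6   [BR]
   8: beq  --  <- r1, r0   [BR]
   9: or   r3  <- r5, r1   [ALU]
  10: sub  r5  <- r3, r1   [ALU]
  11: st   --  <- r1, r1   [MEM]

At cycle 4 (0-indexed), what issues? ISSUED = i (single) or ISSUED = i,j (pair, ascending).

c0: i0&i1 add.ALU bne.BR  2-wide
c1: i2 blt.BR  no-port BR/MEM
c2: i3&i4 st.MEM add.ALU  2-wide
c3: i5 sll.ALU  RAW r3
c4: i6&i7 mul.MUL bne.BR  2-wide
c5: i8&i9 beq.BR or.ALU  2-wide
c6: i10&i11 sub.ALU st.MEM  2-wide

ISSUED = 6,7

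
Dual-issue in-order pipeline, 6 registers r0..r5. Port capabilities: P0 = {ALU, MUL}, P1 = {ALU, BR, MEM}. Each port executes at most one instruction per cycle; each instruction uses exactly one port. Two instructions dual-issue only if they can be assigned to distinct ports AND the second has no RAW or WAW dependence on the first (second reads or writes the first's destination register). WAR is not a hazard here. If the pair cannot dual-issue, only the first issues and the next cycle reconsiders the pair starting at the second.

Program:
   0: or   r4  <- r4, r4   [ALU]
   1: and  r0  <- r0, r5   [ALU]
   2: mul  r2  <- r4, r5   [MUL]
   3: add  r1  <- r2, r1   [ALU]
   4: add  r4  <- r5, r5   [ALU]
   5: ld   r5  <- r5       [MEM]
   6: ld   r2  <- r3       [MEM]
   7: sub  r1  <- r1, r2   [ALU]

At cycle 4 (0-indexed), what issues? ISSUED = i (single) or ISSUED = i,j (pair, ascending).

ISSUED = 6

[0] i0&i1  or and  -- pair
[1] i2  mul  -- RAW r2
[2] i3&i4  add add  -- pair
[3] i5  ld  -- no-port MEM/MEM
[4] i6  ld  -- RAW r2
[5] i7  sub  -- tail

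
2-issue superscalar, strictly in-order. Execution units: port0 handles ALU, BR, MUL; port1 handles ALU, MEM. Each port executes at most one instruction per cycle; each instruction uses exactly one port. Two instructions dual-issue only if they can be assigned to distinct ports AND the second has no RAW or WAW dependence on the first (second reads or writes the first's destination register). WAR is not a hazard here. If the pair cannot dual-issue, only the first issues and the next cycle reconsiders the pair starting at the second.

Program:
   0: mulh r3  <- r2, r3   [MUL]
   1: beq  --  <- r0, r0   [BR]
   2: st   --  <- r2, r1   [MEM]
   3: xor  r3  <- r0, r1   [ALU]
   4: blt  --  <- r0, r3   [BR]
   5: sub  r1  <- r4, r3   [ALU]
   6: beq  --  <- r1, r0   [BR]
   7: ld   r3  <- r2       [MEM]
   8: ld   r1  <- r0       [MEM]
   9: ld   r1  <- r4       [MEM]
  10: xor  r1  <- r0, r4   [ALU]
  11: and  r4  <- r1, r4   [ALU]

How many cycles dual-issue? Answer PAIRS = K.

PAIRS = 3

0. mulh @i0  | no-port MUL/BR
1. beq;st @i1+i2  | dual
2. xor @i3  | RAW r3
3. blt;sub @i4+i5  | dual
4. beq;ld @i6+i7  | dual
5. ld @i8  | no-port MEM/MEM
6. ld @i9  | WAW r1
7. xor @i10  | RAW r1
8. and @i11  | tail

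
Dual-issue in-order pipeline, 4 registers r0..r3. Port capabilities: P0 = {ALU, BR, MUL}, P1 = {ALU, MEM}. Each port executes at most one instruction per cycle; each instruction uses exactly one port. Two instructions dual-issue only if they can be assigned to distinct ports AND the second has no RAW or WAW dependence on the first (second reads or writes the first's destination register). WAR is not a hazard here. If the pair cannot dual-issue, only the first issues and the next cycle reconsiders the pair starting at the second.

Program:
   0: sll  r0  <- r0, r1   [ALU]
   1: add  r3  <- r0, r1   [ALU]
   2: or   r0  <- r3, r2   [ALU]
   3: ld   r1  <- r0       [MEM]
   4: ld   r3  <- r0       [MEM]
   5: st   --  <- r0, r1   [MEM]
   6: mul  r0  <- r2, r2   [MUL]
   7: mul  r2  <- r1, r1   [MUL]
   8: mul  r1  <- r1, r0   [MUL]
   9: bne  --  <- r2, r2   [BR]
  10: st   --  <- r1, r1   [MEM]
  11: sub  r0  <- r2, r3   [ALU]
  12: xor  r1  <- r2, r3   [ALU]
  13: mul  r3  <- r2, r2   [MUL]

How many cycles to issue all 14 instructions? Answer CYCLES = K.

[0] i0  sll.ALU  -- RAW r0
[1] i1  add.ALU  -- RAW r3
[2] i2  or.ALU  -- RAW r0
[3] i3  ld.MEM  -- no-port MEM/MEM
[4] i4  ld.MEM  -- no-port MEM/MEM
[5] i5&i6  st.MEM;mul.MUL  -- 2-wide
[6] i7  mul.MUL  -- no-port MUL/MUL
[7] i8  mul.MUL  -- no-port MUL/BR
[8] i9&i10  bne.BR;st.MEM  -- 2-wide
[9] i11&i12  sub.ALU;xor.ALU  -- 2-wide
[10] i13  mul.MUL  -- tail

CYCLES = 11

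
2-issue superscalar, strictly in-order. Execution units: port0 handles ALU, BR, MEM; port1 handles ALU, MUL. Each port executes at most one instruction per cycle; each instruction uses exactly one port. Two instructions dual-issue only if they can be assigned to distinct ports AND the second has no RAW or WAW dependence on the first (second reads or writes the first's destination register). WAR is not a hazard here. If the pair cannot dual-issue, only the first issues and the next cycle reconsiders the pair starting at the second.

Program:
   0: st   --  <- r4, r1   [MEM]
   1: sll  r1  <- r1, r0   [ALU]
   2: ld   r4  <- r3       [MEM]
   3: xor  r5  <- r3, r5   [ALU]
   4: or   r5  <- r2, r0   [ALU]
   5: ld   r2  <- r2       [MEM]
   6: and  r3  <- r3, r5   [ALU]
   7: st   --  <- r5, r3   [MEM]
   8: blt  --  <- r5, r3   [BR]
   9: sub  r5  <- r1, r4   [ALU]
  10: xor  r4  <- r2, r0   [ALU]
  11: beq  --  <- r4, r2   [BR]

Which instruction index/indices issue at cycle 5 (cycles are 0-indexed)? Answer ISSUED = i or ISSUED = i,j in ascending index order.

  cy0 -> i0+i1 (st.MEM/sll.ALU) 2-wide
  cy1 -> i2+i3 (ld.MEM/xor.ALU) 2-wide
  cy2 -> i4+i5 (or.ALU/ld.MEM) 2-wide
  cy3 -> i6 (and.ALU) RAW r3
  cy4 -> i7 (st.MEM) no-port MEM/BR
  cy5 -> i8+i9 (blt.BR/sub.ALU) 2-wide
  cy6 -> i10 (xor.ALU) RAW r4
  cy7 -> i11 (beq.BR) tail

ISSUED = 8,9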